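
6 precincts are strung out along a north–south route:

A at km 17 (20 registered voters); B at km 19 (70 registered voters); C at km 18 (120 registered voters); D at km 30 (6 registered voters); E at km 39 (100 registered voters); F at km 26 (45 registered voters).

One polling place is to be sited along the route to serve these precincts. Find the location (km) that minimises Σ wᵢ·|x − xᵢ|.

For a sum of weighted absolute distances on a line, the optimum is the weighted median (not the mean). Total weight W = 361; half-weight = 180.5.
Sort by position and accumulate weight:
  km 17 (A, w=20) → cum 20
  km 18 (C, w=120) → cum 140
  km 19 (B, w=70) → cum 210  ≥ 180.5 → median here
  km 26 (F, w=45) → cum 255
  km 30 (D, w=6) → cum 261
  km 39 (E, w=100) → cum 361
Optimal location: km 19.

x = 19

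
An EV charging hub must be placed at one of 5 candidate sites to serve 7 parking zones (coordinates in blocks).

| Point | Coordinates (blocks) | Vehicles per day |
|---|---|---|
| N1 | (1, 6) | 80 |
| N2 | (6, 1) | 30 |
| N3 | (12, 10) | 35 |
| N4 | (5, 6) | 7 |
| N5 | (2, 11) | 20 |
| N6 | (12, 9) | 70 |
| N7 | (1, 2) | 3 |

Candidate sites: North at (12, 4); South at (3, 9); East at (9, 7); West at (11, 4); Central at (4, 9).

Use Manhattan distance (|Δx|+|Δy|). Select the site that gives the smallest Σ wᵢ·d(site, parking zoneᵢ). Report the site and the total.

Central, total 1793 blocks

Total weighted distance at each candidate:
  North (12, 4): total = 2312
  South (3, 9): total = 1832
  East (9, 7): total = 1844
  West (11, 4): total = 2277
  Central (4, 9): total = 1793
Minimum is at Central with total 1793 blocks.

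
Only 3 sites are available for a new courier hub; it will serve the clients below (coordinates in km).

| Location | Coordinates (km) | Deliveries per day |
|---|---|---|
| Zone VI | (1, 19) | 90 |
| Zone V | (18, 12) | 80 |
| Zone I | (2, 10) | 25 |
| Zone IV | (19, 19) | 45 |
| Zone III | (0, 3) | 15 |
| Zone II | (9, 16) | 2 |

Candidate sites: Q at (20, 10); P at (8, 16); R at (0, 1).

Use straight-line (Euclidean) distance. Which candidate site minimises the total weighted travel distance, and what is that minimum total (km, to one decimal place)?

P, total 2503.2 km

Total weighted distance at each candidate:
  Q (20, 10): total = 3318.8
  P (8, 16): total = 2503.2
  R (0, 1): total = 4783.3
Minimum is at P with total 2503.2 km.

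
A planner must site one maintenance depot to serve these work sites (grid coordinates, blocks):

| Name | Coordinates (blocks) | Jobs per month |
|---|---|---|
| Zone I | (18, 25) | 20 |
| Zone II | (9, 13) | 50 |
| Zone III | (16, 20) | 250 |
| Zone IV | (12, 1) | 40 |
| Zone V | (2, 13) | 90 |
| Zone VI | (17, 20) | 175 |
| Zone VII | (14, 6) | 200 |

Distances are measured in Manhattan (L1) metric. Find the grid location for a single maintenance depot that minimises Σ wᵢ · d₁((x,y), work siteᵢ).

(16, 20)

Manhattan distance separates: Σwᵢ(|x−xᵢ|+|y−yᵢ|) = Σwᵢ|x−xᵢ| + Σwᵢ|y−yᵢ|, so x and y are optimised independently as 1-D weighted medians.
Total weight W = 825; half = 412.5.
x-coordinate, sorted with cumulative weight:
  x=2 (Zone V, w=90) cum 90
  x=9 (Zone II, w=50) cum 140
  x=12 (Zone IV, w=40) cum 180
  x=14 (Zone VII, w=200) cum 380
  x=16 (Zone III, w=250) cum 630  ← median
  x=17 (Zone VI, w=175) cum 805
  x=18 (Zone I, w=20) cum 825
⇒ x* = 16
y-coordinate, sorted with cumulative weight:
  y=1 (Zone IV, w=40) cum 40
  y=6 (Zone VII, w=200) cum 240
  y=13 (Zone II, w=50) cum 290
  y=13 (Zone V, w=90) cum 380
  y=20 (Zone III, w=250) cum 630  ← median
  y=20 (Zone VI, w=175) cum 805
  y=25 (Zone I, w=20) cum 825
⇒ y* = 20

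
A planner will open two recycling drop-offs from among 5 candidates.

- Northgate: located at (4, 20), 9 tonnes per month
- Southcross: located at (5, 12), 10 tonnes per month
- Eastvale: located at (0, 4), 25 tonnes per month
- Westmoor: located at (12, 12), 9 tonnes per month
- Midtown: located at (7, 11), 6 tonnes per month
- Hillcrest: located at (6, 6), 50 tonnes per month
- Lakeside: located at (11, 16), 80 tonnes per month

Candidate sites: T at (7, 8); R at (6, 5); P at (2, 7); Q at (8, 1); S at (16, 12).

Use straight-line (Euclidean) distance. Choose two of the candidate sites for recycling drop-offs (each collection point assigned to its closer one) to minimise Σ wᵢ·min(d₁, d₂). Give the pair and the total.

{R, S}, total 987.3

Evaluate every pair (each demand assigned to the nearer of the two):
  {R, S}: total = 987.3
  {T, S}: total = 1035.7
  {P, S}: total = 1059.6
  {T, P}: total = 1149.2
  {T, R}: total = 1149.3
  {T, Q}: total = 1260.6
  {Q, S}: total = 1325.2
  {R, P}: total = 1402.9
  {R, Q}: total = 1495.1
  {P, Q}: total = 1630.3
Best pair: {R, S} with total 987.3.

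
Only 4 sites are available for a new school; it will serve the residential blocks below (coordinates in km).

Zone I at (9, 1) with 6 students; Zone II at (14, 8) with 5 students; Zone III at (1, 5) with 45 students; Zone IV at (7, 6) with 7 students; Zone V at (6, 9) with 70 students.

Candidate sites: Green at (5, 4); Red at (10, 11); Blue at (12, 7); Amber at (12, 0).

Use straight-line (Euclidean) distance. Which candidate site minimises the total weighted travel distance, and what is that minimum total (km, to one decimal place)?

Total weighted distance at each candidate:
  Green (5, 4): total = 641.5
  Red (10, 11): total = 925.9
  Blue (12, 7): total = 1033.0
  Amber (12, 0): total = 1415.8
Minimum is at Green with total 641.5 km.

Green, total 641.5 km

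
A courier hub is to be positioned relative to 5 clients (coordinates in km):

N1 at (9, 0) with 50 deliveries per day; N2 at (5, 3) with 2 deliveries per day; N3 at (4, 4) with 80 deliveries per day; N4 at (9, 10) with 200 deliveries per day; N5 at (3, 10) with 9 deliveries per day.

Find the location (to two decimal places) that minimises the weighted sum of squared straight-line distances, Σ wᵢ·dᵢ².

The minimiser of Σwᵢ‖p−pᵢ‖² is the weighted centroid p* = (Σwᵢpᵢ)/(Σwᵢ).
Σwᵢ = 341.
Σwᵢxᵢ = 50·9 + 2·5 + 80·4 + 200·9 + 9·3 = 2607.
Σwᵢyᵢ = 50·0 + 2·3 + 80·4 + 200·10 + 9·10 = 2416.
x* = 2607/341 = 7.65, y* = 2416/341 = 7.09.

(7.65, 7.09)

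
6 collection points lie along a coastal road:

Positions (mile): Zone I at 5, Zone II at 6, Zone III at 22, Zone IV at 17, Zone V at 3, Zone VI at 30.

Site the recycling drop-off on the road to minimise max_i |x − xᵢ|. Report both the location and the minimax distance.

The 1-center on a line is the midpoint of the two extreme points: leftmost at 3, rightmost at 30.
Optimal location = (3 + 30)/2 = 16.5; maximum distance = (30 − 3)/2 = 13.5.

location 16.5, max distance 13.5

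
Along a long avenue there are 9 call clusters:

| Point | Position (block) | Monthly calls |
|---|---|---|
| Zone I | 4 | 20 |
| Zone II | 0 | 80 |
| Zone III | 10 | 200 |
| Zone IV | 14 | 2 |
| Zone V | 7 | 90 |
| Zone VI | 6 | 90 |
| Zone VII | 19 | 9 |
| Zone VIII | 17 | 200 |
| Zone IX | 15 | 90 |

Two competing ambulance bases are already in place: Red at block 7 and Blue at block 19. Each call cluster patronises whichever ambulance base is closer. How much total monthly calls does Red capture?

The indifferent point is the midpoint (7+19)/2 = 13; call clusters left of it (closer to Red at 7) go to Red, those right go to Blue.
  Zone II at 0 (w=80) → Red
  Zone I at 4 (w=20) → Red
  Zone VI at 6 (w=90) → Red
  Zone V at 7 (w=90) → Red
  Zone III at 10 (w=200) → Red
  Zone IV at 14 (w=2) → Blue
  Zone IX at 15 (w=90) → Blue
  Zone VIII at 17 (w=200) → Blue
  Zone VII at 19 (w=9) → Blue
Red captures 480; Blue captures 301.

480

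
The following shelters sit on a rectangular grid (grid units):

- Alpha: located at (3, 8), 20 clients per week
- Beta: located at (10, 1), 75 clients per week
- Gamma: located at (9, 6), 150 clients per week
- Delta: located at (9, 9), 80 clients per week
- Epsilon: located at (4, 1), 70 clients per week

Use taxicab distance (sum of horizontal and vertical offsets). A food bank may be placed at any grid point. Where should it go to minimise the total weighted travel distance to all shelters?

Manhattan distance separates: Σwᵢ(|x−xᵢ|+|y−yᵢ|) = Σwᵢ|x−xᵢ| + Σwᵢ|y−yᵢ|, so x and y are optimised independently as 1-D weighted medians.
Total weight W = 395; half = 197.5.
x-coordinate, sorted with cumulative weight:
  x=3 (Alpha, w=20) cum 20
  x=4 (Epsilon, w=70) cum 90
  x=9 (Gamma, w=150) cum 240  ← median
  x=9 (Delta, w=80) cum 320
  x=10 (Beta, w=75) cum 395
⇒ x* = 9
y-coordinate, sorted with cumulative weight:
  y=1 (Beta, w=75) cum 75
  y=1 (Epsilon, w=70) cum 145
  y=6 (Gamma, w=150) cum 295  ← median
  y=8 (Alpha, w=20) cum 315
  y=9 (Delta, w=80) cum 395
⇒ y* = 6

(9, 6)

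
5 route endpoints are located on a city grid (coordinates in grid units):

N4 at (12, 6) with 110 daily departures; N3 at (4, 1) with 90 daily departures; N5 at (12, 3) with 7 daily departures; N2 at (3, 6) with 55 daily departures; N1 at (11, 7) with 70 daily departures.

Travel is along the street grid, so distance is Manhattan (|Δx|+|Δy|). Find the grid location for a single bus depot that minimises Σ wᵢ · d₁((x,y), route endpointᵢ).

Manhattan distance separates: Σwᵢ(|x−xᵢ|+|y−yᵢ|) = Σwᵢ|x−xᵢ| + Σwᵢ|y−yᵢ|, so x and y are optimised independently as 1-D weighted medians.
Total weight W = 332; half = 166.
x-coordinate, sorted with cumulative weight:
  x=3 (N2, w=55) cum 55
  x=4 (N3, w=90) cum 145
  x=11 (N1, w=70) cum 215  ← median
  x=12 (N4, w=110) cum 325
  x=12 (N5, w=7) cum 332
⇒ x* = 11
y-coordinate, sorted with cumulative weight:
  y=1 (N3, w=90) cum 90
  y=3 (N5, w=7) cum 97
  y=6 (N4, w=110) cum 207  ← median
  y=6 (N2, w=55) cum 262
  y=7 (N1, w=70) cum 332
⇒ y* = 6

(11, 6)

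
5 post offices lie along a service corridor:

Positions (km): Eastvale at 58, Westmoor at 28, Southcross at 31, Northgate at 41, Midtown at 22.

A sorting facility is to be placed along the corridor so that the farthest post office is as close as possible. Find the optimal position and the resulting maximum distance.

The 1-center on a line is the midpoint of the two extreme points: leftmost at 22, rightmost at 58.
Optimal location = (22 + 58)/2 = 40; maximum distance = (58 − 22)/2 = 18.

location 40, max distance 18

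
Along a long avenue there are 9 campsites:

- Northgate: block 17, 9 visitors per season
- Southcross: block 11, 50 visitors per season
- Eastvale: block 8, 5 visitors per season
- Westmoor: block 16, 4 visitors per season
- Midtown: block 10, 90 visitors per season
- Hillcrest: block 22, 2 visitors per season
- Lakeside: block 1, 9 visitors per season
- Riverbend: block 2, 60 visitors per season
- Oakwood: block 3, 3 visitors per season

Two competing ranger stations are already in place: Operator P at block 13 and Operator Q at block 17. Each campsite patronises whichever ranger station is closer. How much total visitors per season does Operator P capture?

217

The indifferent point is the midpoint (13+17)/2 = 15; campsites left of it (closer to Operator P at 13) go to Operator P, those right go to Operator Q.
  Lakeside at 1 (w=9) → Operator P
  Riverbend at 2 (w=60) → Operator P
  Oakwood at 3 (w=3) → Operator P
  Eastvale at 8 (w=5) → Operator P
  Midtown at 10 (w=90) → Operator P
  Southcross at 11 (w=50) → Operator P
  Westmoor at 16 (w=4) → Operator Q
  Northgate at 17 (w=9) → Operator Q
  Hillcrest at 22 (w=2) → Operator Q
Operator P captures 217; Operator Q captures 15.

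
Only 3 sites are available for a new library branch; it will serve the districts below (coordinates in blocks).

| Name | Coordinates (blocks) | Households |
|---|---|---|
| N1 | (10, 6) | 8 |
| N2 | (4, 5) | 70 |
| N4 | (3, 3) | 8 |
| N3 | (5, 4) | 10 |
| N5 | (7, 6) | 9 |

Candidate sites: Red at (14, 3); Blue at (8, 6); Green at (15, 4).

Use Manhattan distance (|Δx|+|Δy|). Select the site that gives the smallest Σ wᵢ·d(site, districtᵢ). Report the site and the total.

Total weighted distance at each candidate:
  Red (14, 3): total = 1174
  Blue (8, 6): total = 489
  Green (15, 4): total = 1190
Minimum is at Blue with total 489 blocks.

Blue, total 489 blocks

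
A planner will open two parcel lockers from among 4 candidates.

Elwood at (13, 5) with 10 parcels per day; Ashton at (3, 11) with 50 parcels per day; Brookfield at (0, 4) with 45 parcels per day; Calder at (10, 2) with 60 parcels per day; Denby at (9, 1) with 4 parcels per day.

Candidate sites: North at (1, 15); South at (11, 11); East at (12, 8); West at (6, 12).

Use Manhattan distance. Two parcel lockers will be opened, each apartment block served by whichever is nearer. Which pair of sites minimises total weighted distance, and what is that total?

{East, West}, total 1390

Evaluate every pair (each demand assigned to the nearer of the two):
  {East, West}: total = 1390
  {North, East}: total = 1400
  {South, West}: total = 1558
  {North, South}: total = 1568
  {South, East}: total = 1680
  {North, West}: total = 1776
Best pair: {East, West} with total 1390.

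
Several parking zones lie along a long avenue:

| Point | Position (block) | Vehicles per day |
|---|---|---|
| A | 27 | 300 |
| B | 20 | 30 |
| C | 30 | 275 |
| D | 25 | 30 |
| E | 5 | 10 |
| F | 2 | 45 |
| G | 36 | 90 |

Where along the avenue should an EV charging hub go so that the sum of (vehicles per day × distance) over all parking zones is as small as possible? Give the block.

For a sum of weighted absolute distances on a line, the optimum is the weighted median (not the mean). Total weight W = 780; half-weight = 390.
Sort by position and accumulate weight:
  block 2 (F, w=45) → cum 45
  block 5 (E, w=10) → cum 55
  block 20 (B, w=30) → cum 85
  block 25 (D, w=30) → cum 115
  block 27 (A, w=300) → cum 415  ≥ 390 → median here
  block 30 (C, w=275) → cum 690
  block 36 (G, w=90) → cum 780
Optimal location: block 27.

x = 27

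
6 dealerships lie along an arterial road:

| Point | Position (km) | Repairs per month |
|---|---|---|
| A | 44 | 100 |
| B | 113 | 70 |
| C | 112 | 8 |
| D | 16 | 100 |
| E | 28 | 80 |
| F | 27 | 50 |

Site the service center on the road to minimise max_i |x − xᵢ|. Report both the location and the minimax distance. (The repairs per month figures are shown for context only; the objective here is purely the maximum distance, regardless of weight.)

location 64.5, max distance 48.5

The 1-center on a line is the midpoint of the two extreme points: leftmost at 16, rightmost at 113.
Optimal location = (16 + 113)/2 = 64.5; maximum distance = (113 − 16)/2 = 48.5.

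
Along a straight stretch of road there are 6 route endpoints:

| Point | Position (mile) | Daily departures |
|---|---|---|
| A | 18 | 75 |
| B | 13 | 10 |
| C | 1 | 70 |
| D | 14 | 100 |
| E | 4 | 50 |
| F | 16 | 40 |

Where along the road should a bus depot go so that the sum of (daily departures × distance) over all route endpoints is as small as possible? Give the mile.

For a sum of weighted absolute distances on a line, the optimum is the weighted median (not the mean). Total weight W = 345; half-weight = 172.5.
Sort by position and accumulate weight:
  mile 1 (C, w=70) → cum 70
  mile 4 (E, w=50) → cum 120
  mile 13 (B, w=10) → cum 130
  mile 14 (D, w=100) → cum 230  ≥ 172.5 → median here
  mile 16 (F, w=40) → cum 270
  mile 18 (A, w=75) → cum 345
Optimal location: mile 14.

x = 14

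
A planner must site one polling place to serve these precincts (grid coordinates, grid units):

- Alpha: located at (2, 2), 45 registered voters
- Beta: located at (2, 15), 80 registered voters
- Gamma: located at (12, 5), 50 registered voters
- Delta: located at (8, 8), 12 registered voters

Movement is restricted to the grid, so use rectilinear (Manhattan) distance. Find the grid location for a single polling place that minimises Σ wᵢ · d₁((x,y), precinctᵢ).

(2, 5)

Manhattan distance separates: Σwᵢ(|x−xᵢ|+|y−yᵢ|) = Σwᵢ|x−xᵢ| + Σwᵢ|y−yᵢ|, so x and y are optimised independently as 1-D weighted medians.
Total weight W = 187; half = 93.5.
x-coordinate, sorted with cumulative weight:
  x=2 (Alpha, w=45) cum 45
  x=2 (Beta, w=80) cum 125  ← median
  x=8 (Delta, w=12) cum 137
  x=12 (Gamma, w=50) cum 187
⇒ x* = 2
y-coordinate, sorted with cumulative weight:
  y=2 (Alpha, w=45) cum 45
  y=5 (Gamma, w=50) cum 95  ← median
  y=8 (Delta, w=12) cum 107
  y=15 (Beta, w=80) cum 187
⇒ y* = 5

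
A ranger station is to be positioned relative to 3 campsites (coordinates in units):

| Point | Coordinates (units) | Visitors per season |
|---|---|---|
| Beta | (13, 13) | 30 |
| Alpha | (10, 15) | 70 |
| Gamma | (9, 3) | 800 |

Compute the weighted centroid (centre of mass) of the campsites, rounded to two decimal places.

(9.21, 4.27)

The minimiser of Σwᵢ‖p−pᵢ‖² is the weighted centroid p* = (Σwᵢpᵢ)/(Σwᵢ).
Σwᵢ = 900.
Σwᵢxᵢ = 30·13 + 70·10 + 800·9 = 8290.
Σwᵢyᵢ = 30·13 + 70·15 + 800·3 = 3840.
x* = 8290/900 = 9.21, y* = 3840/900 = 4.27.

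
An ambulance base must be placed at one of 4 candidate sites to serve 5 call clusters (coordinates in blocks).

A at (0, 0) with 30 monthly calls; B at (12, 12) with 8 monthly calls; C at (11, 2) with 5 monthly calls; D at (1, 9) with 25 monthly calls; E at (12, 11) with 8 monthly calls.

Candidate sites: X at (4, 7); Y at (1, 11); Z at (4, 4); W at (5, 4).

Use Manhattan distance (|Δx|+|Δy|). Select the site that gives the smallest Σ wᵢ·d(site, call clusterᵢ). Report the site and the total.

Y, total 689 blocks

Total weighted distance at each candidate:
  X (4, 7): total = 715
  Y (1, 11): total = 689
  Z (4, 4): total = 733
  W (5, 4): total = 767
Minimum is at Y with total 689 blocks.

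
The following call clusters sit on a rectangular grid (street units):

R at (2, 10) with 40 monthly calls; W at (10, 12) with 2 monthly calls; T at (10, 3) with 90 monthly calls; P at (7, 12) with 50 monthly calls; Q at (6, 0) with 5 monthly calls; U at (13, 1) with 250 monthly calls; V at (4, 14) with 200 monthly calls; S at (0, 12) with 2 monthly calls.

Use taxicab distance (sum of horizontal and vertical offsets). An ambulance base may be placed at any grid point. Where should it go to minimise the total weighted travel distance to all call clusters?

(10, 3)

Manhattan distance separates: Σwᵢ(|x−xᵢ|+|y−yᵢ|) = Σwᵢ|x−xᵢ| + Σwᵢ|y−yᵢ|, so x and y are optimised independently as 1-D weighted medians.
Total weight W = 639; half = 319.5.
x-coordinate, sorted with cumulative weight:
  x=0 (S, w=2) cum 2
  x=2 (R, w=40) cum 42
  x=4 (V, w=200) cum 242
  x=6 (Q, w=5) cum 247
  x=7 (P, w=50) cum 297
  x=10 (W, w=2) cum 299
  x=10 (T, w=90) cum 389  ← median
  x=13 (U, w=250) cum 639
⇒ x* = 10
y-coordinate, sorted with cumulative weight:
  y=0 (Q, w=5) cum 5
  y=1 (U, w=250) cum 255
  y=3 (T, w=90) cum 345  ← median
  y=10 (R, w=40) cum 385
  y=12 (W, w=2) cum 387
  y=12 (P, w=50) cum 437
  y=12 (S, w=2) cum 439
  y=14 (V, w=200) cum 639
⇒ y* = 3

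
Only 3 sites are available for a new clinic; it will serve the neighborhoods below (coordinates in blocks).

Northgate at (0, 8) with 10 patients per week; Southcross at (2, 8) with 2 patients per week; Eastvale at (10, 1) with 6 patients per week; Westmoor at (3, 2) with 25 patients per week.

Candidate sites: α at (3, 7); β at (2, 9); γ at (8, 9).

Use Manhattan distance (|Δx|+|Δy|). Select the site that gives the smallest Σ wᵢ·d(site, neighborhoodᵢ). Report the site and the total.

Total weighted distance at each candidate:
  α (3, 7): total = 247
  β (2, 9): total = 328
  γ (8, 9): total = 464
Minimum is at α with total 247 blocks.

α, total 247 blocks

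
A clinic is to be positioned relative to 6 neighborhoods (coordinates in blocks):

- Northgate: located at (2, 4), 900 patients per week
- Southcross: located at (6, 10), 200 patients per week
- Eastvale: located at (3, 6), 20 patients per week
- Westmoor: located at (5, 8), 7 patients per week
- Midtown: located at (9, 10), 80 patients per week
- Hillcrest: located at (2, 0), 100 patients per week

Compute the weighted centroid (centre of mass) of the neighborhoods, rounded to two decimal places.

The minimiser of Σwᵢ‖p−pᵢ‖² is the weighted centroid p* = (Σwᵢpᵢ)/(Σwᵢ).
Σwᵢ = 1307.
Σwᵢxᵢ = 900·2 + 200·6 + 20·3 + 7·5 + 80·9 + 100·2 = 4015.
Σwᵢyᵢ = 900·4 + 200·10 + 20·6 + 7·8 + 80·10 + 100·0 = 6576.
x* = 4015/1307 = 3.07, y* = 6576/1307 = 5.03.

(3.07, 5.03)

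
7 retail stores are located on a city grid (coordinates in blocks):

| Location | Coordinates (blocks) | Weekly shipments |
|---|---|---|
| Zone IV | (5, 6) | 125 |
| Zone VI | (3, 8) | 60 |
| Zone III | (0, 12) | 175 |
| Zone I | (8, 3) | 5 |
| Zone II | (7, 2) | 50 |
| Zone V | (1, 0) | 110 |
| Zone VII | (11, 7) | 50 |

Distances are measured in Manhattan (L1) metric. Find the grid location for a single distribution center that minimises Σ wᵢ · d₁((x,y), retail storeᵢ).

Manhattan distance separates: Σwᵢ(|x−xᵢ|+|y−yᵢ|) = Σwᵢ|x−xᵢ| + Σwᵢ|y−yᵢ|, so x and y are optimised independently as 1-D weighted medians.
Total weight W = 575; half = 287.5.
x-coordinate, sorted with cumulative weight:
  x=0 (Zone III, w=175) cum 175
  x=1 (Zone V, w=110) cum 285
  x=3 (Zone VI, w=60) cum 345  ← median
  x=5 (Zone IV, w=125) cum 470
  x=7 (Zone II, w=50) cum 520
  x=8 (Zone I, w=5) cum 525
  x=11 (Zone VII, w=50) cum 575
⇒ x* = 3
y-coordinate, sorted with cumulative weight:
  y=0 (Zone V, w=110) cum 110
  y=2 (Zone II, w=50) cum 160
  y=3 (Zone I, w=5) cum 165
  y=6 (Zone IV, w=125) cum 290  ← median
  y=7 (Zone VII, w=50) cum 340
  y=8 (Zone VI, w=60) cum 400
  y=12 (Zone III, w=175) cum 575
⇒ y* = 6

(3, 6)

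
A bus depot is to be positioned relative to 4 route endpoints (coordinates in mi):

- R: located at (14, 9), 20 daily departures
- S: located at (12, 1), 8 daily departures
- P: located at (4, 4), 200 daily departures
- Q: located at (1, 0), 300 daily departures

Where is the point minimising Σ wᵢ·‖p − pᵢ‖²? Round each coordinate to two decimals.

(2.80, 1.87)

The minimiser of Σwᵢ‖p−pᵢ‖² is the weighted centroid p* = (Σwᵢpᵢ)/(Σwᵢ).
Σwᵢ = 528.
Σwᵢxᵢ = 20·14 + 8·12 + 200·4 + 300·1 = 1476.
Σwᵢyᵢ = 20·9 + 8·1 + 200·4 + 300·0 = 988.
x* = 1476/528 = 2.80, y* = 988/528 = 1.87.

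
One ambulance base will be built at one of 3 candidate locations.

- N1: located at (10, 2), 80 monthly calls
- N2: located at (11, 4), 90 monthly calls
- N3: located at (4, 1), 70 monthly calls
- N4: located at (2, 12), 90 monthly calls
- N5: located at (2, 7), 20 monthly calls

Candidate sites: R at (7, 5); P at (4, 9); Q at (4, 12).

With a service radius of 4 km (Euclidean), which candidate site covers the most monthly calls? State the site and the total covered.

Coverage radius r = 4 km; a point is covered iff (Δx)²+(Δy)² ≤ 4² = 16.
  R (7, 5): covers {none} → 0
  P (4, 9): covers {N4, N5} → 110
  Q (4, 12): covers {N4} → 90
Maximum coverage at P: 110 monthly calls.

P, covering 110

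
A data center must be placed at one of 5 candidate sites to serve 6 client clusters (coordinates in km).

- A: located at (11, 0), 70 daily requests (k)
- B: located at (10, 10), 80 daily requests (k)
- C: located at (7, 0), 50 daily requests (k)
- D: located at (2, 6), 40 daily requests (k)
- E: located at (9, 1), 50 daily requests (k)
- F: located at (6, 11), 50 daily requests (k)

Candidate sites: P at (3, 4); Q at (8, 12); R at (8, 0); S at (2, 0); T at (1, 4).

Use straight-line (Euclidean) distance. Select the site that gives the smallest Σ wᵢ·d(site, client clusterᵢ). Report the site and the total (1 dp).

R, total 2045.0 km

Total weighted distance at each candidate:
  P (3, 4): total = 2452.1
  Q (8, 12): total = 2697.7
  R (8, 0): total = 2045.0
  S (2, 0): total = 3083.3
  T (1, 4): total = 2926.6
Minimum is at R with total 2045.0 km.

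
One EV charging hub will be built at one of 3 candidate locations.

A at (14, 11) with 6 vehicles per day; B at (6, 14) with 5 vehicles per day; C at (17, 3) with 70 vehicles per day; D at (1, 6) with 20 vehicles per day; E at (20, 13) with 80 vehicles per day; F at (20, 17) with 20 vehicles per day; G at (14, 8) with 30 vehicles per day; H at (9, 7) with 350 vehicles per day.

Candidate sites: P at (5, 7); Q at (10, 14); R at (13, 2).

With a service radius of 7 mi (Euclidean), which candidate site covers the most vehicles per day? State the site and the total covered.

R, covering 450

Coverage radius r = 7 mi; a point is covered iff (Δx)²+(Δy)² ≤ 7² = 49.
  P (5, 7): covers {D, H} → 370
  Q (10, 14): covers {A, B} → 11
  R (13, 2): covers {C, G, H} → 450
Maximum coverage at R: 450 vehicles per day.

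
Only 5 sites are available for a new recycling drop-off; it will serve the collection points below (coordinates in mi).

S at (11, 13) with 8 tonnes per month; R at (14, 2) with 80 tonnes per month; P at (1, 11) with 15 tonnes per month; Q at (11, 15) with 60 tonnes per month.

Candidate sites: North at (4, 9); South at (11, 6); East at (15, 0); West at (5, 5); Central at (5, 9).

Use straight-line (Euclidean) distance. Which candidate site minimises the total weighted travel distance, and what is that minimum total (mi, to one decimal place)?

South, total 1163.7 mi

Total weighted distance at each candidate:
  North (4, 9): total = 1648.3
  South (11, 6): total = 1163.7
  East (15, 0): total = 1486.2
  West (5, 5): total = 1646.8
  Central (5, 9): total = 1546.0
Minimum is at South with total 1163.7 mi.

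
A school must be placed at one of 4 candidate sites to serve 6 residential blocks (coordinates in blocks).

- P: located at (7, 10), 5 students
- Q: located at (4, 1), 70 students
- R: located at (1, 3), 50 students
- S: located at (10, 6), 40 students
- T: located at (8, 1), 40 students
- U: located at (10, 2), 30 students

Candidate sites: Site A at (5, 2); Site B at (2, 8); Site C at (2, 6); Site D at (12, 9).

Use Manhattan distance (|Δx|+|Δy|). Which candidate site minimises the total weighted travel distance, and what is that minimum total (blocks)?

Site A, total 1110 blocks

Total weighted distance at each candidate:
  Site A (5, 2): total = 1110
  Site B (2, 8): total = 2305
  Site C (2, 6): total = 1855
  Site D (12, 9): total = 2950
Minimum is at Site A with total 1110 blocks.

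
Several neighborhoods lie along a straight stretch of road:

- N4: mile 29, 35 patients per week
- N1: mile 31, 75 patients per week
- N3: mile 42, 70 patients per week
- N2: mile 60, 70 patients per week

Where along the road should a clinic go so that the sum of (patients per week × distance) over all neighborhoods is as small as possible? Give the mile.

x = 42

For a sum of weighted absolute distances on a line, the optimum is the weighted median (not the mean). Total weight W = 250; half-weight = 125.
Sort by position and accumulate weight:
  mile 29 (N4, w=35) → cum 35
  mile 31 (N1, w=75) → cum 110
  mile 42 (N3, w=70) → cum 180  ≥ 125 → median here
  mile 60 (N2, w=70) → cum 250
Optimal location: mile 42.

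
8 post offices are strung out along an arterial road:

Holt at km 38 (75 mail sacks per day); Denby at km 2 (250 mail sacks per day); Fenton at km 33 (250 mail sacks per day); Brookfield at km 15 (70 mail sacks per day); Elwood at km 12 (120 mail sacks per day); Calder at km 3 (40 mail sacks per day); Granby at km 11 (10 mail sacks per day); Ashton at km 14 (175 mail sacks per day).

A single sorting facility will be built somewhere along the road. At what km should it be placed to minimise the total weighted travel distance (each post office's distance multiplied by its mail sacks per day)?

x = 14

For a sum of weighted absolute distances on a line, the optimum is the weighted median (not the mean). Total weight W = 990; half-weight = 495.
Sort by position and accumulate weight:
  km 2 (Denby, w=250) → cum 250
  km 3 (Calder, w=40) → cum 290
  km 11 (Granby, w=10) → cum 300
  km 12 (Elwood, w=120) → cum 420
  km 14 (Ashton, w=175) → cum 595  ≥ 495 → median here
  km 15 (Brookfield, w=70) → cum 665
  km 33 (Fenton, w=250) → cum 915
  km 38 (Holt, w=75) → cum 990
Optimal location: km 14.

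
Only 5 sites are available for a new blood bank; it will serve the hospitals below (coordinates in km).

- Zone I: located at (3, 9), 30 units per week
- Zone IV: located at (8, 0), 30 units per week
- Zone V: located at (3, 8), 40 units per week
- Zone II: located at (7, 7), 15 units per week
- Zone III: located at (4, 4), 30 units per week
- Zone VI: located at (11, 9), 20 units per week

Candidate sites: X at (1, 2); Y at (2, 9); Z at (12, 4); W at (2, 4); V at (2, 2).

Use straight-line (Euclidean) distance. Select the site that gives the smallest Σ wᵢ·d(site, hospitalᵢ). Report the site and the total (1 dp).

Total weighted distance at each candidate:
  X (1, 2): total = 1159.2
  Y (2, 9): total = 833.4
  Z (12, 4): total = 1302.0
  W (2, 4): total = 887.6
  V (2, 2): total = 1064.1
Minimum is at Y with total 833.4 km.

Y, total 833.4 km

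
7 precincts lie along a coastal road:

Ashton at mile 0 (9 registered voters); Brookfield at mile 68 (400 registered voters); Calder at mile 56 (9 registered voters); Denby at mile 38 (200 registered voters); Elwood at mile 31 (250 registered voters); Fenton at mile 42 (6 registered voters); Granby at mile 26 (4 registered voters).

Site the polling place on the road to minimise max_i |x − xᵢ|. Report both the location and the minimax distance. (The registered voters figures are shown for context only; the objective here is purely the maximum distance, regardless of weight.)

The 1-center on a line is the midpoint of the two extreme points: leftmost at 0, rightmost at 68.
Optimal location = (0 + 68)/2 = 34; maximum distance = (68 − 0)/2 = 34.

location 34, max distance 34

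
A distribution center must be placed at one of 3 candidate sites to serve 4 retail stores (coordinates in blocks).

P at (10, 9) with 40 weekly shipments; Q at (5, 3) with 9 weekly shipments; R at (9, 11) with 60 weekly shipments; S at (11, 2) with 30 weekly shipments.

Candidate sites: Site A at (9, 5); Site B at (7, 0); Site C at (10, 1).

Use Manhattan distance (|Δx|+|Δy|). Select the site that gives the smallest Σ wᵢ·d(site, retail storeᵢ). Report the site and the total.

Site A, total 764 blocks

Total weighted distance at each candidate:
  Site A (9, 5): total = 764
  Site B (7, 0): total = 1485
  Site C (10, 1): total = 1103
Minimum is at Site A with total 764 blocks.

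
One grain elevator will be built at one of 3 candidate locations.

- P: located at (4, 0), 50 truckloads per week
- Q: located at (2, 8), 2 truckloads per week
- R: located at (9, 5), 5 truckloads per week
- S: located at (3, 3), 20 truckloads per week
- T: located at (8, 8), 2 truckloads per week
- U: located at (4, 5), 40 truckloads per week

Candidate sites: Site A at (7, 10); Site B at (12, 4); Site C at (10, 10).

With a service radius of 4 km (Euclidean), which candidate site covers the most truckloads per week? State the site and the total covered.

Site B, covering 5

Coverage radius r = 4 km; a point is covered iff (Δx)²+(Δy)² ≤ 4² = 16.
  Site A (7, 10): covers {T} → 2
  Site B (12, 4): covers {R} → 5
  Site C (10, 10): covers {T} → 2
Maximum coverage at Site B: 5 truckloads per week.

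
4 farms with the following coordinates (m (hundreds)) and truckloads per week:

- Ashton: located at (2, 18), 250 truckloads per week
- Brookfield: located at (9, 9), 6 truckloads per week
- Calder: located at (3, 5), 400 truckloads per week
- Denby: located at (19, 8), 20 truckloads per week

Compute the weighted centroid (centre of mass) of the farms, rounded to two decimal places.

The minimiser of Σwᵢ‖p−pᵢ‖² is the weighted centroid p* = (Σwᵢpᵢ)/(Σwᵢ).
Σwᵢ = 676.
Σwᵢxᵢ = 250·2 + 6·9 + 400·3 + 20·19 = 2134.
Σwᵢyᵢ = 250·18 + 6·9 + 400·5 + 20·8 = 6714.
x* = 2134/676 = 3.16, y* = 6714/676 = 9.93.

(3.16, 9.93)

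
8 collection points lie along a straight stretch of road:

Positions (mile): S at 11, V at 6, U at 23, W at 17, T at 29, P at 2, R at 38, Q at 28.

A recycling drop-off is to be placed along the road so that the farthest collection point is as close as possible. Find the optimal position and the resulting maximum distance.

location 20, max distance 18

The 1-center on a line is the midpoint of the two extreme points: leftmost at 2, rightmost at 38.
Optimal location = (2 + 38)/2 = 20; maximum distance = (38 − 2)/2 = 18.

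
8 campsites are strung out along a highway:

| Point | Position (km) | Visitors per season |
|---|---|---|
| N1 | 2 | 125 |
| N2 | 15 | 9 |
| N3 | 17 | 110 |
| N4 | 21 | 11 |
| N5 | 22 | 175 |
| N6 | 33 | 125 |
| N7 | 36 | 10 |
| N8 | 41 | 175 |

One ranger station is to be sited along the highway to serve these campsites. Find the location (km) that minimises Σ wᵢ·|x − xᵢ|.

For a sum of weighted absolute distances on a line, the optimum is the weighted median (not the mean). Total weight W = 740; half-weight = 370.
Sort by position and accumulate weight:
  km 2 (N1, w=125) → cum 125
  km 15 (N2, w=9) → cum 134
  km 17 (N3, w=110) → cum 244
  km 21 (N4, w=11) → cum 255
  km 22 (N5, w=175) → cum 430  ≥ 370 → median here
  km 33 (N6, w=125) → cum 555
  km 36 (N7, w=10) → cum 565
  km 41 (N8, w=175) → cum 740
Optimal location: km 22.

x = 22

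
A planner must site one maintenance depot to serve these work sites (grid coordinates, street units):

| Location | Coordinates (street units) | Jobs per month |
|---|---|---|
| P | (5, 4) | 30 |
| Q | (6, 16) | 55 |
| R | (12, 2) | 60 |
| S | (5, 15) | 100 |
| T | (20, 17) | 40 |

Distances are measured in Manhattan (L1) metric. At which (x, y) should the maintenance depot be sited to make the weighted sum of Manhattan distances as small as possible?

Manhattan distance separates: Σwᵢ(|x−xᵢ|+|y−yᵢ|) = Σwᵢ|x−xᵢ| + Σwᵢ|y−yᵢ|, so x and y are optimised independently as 1-D weighted medians.
Total weight W = 285; half = 142.5.
x-coordinate, sorted with cumulative weight:
  x=5 (P, w=30) cum 30
  x=5 (S, w=100) cum 130
  x=6 (Q, w=55) cum 185  ← median
  x=12 (R, w=60) cum 245
  x=20 (T, w=40) cum 285
⇒ x* = 6
y-coordinate, sorted with cumulative weight:
  y=2 (R, w=60) cum 60
  y=4 (P, w=30) cum 90
  y=15 (S, w=100) cum 190  ← median
  y=16 (Q, w=55) cum 245
  y=17 (T, w=40) cum 285
⇒ y* = 15

(6, 15)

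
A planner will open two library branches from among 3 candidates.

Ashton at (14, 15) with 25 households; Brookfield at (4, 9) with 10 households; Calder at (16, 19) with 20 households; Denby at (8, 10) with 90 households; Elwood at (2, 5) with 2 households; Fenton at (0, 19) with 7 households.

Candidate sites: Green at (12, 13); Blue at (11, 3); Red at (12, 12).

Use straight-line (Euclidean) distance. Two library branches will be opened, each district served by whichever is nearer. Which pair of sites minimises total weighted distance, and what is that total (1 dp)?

Evaluate every pair (each demand assigned to the nearer of the two):
  {Green, Red}: total = 821.2
  {Blue, Red}: total = 855.0
  {Green, Blue}: total = 866.7
Best pair: {Green, Red} with total 821.2.

{Green, Red}, total 821.2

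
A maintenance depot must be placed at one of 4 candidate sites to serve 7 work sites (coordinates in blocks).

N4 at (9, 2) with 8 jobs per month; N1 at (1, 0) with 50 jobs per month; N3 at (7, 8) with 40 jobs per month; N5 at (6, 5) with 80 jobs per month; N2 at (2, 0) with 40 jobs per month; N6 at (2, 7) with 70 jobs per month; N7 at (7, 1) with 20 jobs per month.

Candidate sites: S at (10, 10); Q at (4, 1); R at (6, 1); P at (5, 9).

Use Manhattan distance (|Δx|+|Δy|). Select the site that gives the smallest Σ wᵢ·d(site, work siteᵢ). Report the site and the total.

Total weighted distance at each candidate:
  S (10, 10): total = 3672
  Q (4, 1): total = 1868
  R (6, 1): total = 1892
  P (5, 9): total = 2288
Minimum is at Q with total 1868 blocks.

Q, total 1868 blocks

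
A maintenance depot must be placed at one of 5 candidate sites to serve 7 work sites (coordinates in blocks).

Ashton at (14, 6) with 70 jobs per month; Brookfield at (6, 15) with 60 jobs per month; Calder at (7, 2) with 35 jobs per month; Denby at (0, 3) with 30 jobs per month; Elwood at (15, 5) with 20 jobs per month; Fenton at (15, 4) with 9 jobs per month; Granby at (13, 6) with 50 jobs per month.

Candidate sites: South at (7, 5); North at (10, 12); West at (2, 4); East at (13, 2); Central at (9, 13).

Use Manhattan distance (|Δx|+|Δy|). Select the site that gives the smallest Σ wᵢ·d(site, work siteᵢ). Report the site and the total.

Total weighted distance at each candidate:
  South (7, 5): total = 2186
  North (10, 12): total = 2952
  West (2, 4): total = 3262
  East (13, 2): total = 2516
  Central (9, 13): total = 3130
Minimum is at South with total 2186 blocks.

South, total 2186 blocks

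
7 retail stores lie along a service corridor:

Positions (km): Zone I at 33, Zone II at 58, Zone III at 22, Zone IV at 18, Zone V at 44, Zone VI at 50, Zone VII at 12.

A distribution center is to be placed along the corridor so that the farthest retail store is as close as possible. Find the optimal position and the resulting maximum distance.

The 1-center on a line is the midpoint of the two extreme points: leftmost at 12, rightmost at 58.
Optimal location = (12 + 58)/2 = 35; maximum distance = (58 − 12)/2 = 23.

location 35, max distance 23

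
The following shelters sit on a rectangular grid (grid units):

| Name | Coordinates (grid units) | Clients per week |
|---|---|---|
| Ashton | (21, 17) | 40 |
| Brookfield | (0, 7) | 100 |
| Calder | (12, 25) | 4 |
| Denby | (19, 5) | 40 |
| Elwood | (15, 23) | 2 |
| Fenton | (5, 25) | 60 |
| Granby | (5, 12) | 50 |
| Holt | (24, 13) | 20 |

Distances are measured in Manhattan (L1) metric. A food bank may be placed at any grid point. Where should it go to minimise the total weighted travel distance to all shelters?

Manhattan distance separates: Σwᵢ(|x−xᵢ|+|y−yᵢ|) = Σwᵢ|x−xᵢ| + Σwᵢ|y−yᵢ|, so x and y are optimised independently as 1-D weighted medians.
Total weight W = 316; half = 158.
x-coordinate, sorted with cumulative weight:
  x=0 (Brookfield, w=100) cum 100
  x=5 (Fenton, w=60) cum 160  ← median
  x=5 (Granby, w=50) cum 210
  x=12 (Calder, w=4) cum 214
  x=15 (Elwood, w=2) cum 216
  x=19 (Denby, w=40) cum 256
  x=21 (Ashton, w=40) cum 296
  x=24 (Holt, w=20) cum 316
⇒ x* = 5
y-coordinate, sorted with cumulative weight:
  y=5 (Denby, w=40) cum 40
  y=7 (Brookfield, w=100) cum 140
  y=12 (Granby, w=50) cum 190  ← median
  y=13 (Holt, w=20) cum 210
  y=17 (Ashton, w=40) cum 250
  y=23 (Elwood, w=2) cum 252
  y=25 (Calder, w=4) cum 256
  y=25 (Fenton, w=60) cum 316
⇒ y* = 12

(5, 12)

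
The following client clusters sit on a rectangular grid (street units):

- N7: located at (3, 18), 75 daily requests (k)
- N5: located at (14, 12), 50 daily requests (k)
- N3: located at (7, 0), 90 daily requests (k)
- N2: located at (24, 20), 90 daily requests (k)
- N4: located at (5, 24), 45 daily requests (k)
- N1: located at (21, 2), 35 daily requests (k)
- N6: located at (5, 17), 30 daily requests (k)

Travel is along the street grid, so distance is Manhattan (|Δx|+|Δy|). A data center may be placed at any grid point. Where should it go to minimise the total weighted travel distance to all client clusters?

(7, 18)

Manhattan distance separates: Σwᵢ(|x−xᵢ|+|y−yᵢ|) = Σwᵢ|x−xᵢ| + Σwᵢ|y−yᵢ|, so x and y are optimised independently as 1-D weighted medians.
Total weight W = 415; half = 207.5.
x-coordinate, sorted with cumulative weight:
  x=3 (N7, w=75) cum 75
  x=5 (N4, w=45) cum 120
  x=5 (N6, w=30) cum 150
  x=7 (N3, w=90) cum 240  ← median
  x=14 (N5, w=50) cum 290
  x=21 (N1, w=35) cum 325
  x=24 (N2, w=90) cum 415
⇒ x* = 7
y-coordinate, sorted with cumulative weight:
  y=0 (N3, w=90) cum 90
  y=2 (N1, w=35) cum 125
  y=12 (N5, w=50) cum 175
  y=17 (N6, w=30) cum 205
  y=18 (N7, w=75) cum 280  ← median
  y=20 (N2, w=90) cum 370
  y=24 (N4, w=45) cum 415
⇒ y* = 18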